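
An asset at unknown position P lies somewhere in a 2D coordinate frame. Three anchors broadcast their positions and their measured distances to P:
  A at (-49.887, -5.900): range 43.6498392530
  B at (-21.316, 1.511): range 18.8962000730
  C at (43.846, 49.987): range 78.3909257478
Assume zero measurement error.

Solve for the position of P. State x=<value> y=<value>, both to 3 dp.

x=-6.444 y=-10.146

eq1: (x + 49.887)² + (y + 5.900)² = 43.6498392530²
eq2: (x + 21.316)² + (y − 1.511)² = 18.8962000730²
eq3: (x − 43.846)² + (y − 49.987)² = 78.3909257478²
eq1−eq2, eq1−eq3 (x²,y² cancel):
  57.142·x + 14.822·y = -518.625702
  187.466·x + 111.774·y = -2342.179657
det = 57.142·111.774 − 14.822·187.466 = 3608.368856
x = (-518.625702·111.774 − 14.822·-2342.179657) / 3608.368856 = -6.444209
y = (57.142·-2342.179657 − -518.625702·187.466) / 3608.368856 = -10.146453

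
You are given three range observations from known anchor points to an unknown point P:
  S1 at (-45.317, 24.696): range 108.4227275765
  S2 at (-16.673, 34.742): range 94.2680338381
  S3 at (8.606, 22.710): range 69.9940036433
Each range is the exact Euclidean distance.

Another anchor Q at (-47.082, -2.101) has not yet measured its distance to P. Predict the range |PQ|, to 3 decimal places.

97.019

eq1: (x + 45.317)² + (y − 24.696)² = 108.4227275765²
eq2: (x + 16.673)² + (y − 34.742)² = 94.2680338381²
eq3: (x − 8.606)² + (y − 22.710)² = 69.9940036433²
eq3−eq2, eq3−eq1 (x²,y² cancel):
  -50.558·x + 24.064·y = -3092.113501
  -107.846·x + 3.972·y = -4782.611740
det = -50.558·3.972 − 24.064·-107.846 = 2394.389768
x = (-3092.113501·3.972 − 24.064·-4782.611740) / 2394.389768 = 42.936574
y = (-50.558·-4782.611740 − -3092.113501·-107.846) / 2394.389768 = -38.286493
|P − Q| = √((42.936574 − -47.082)² + (-38.286493 − -2.101)²) = 97.019244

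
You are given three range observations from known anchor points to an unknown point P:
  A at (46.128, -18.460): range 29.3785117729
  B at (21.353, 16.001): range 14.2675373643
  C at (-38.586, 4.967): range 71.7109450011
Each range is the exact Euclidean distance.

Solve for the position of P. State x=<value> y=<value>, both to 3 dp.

x=33.067 y=7.855

eq1: (x − 46.128)² + (y + 18.460)² = 29.3785117729²
eq2: (x − 21.353)² + (y − 16.001)² = 14.2675373643²
eq3: (x + 38.586)² + (y − 4.967)² = 71.7109450011²
eq2−eq1, eq2−eq3 (x²,y² cancel):
  49.550·x − 68.922·y = 1097.047042
  -119.878·x − 22.068·y = -4137.329136
det = 49.550·-22.068 − -68.922·-119.878 = -9355.700916
x = (1097.047042·-22.068 − -68.922·-4137.329136) / -9355.700916 = 33.066751
y = (49.550·-4137.329136 − 1097.047042·-119.878) / -9355.700916 = 7.855409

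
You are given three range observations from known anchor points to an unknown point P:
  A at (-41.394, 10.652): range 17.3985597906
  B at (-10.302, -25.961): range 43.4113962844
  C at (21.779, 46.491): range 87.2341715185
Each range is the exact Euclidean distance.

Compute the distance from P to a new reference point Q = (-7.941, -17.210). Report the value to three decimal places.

42.242

eq1: (x + 41.394)² + (y − 10.652)² = 17.3985597906²
eq2: (x + 10.302)² + (y + 25.961)² = 43.4113962844²
eq3: (x − 21.779)² + (y − 46.491)² = 87.2341715185²
eq3−eq2, eq3−eq1 (x²,y² cancel):
  -64.162·x − 144.904·y = 3869.618156
  -126.346·x − 71.678·y = 6498.281216
det = -64.162·-71.678 − -144.904·-126.346 = -13709.036948
x = (3869.618156·-71.678 − -144.904·6498.281216) / -13709.036948 = -48.454202
y = (-64.162·6498.281216 − 3869.618156·-126.346) / -13709.036948 = -5.249680
|P − Q| = √((-48.454202 − -7.941)² + (-5.249680 − -17.210)²) = 42.241790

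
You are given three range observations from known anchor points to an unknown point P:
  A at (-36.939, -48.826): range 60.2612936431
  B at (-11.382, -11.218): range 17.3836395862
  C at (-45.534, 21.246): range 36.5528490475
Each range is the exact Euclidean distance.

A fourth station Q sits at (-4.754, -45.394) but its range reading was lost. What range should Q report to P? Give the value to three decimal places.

eq1: (x + 36.939)² + (y + 48.826)² = 60.2612936431²
eq2: (x + 11.382)² + (y + 11.218)² = 17.3836395862²
eq3: (x + 45.534)² + (y − 21.246)² = 36.5528490475²
eq1−eq2, eq1−eq3 (x²,y² cancel):
  51.114·x + 75.216·y = -163.841963
  -17.190·x + 140.144·y = 1071.582413
det = 51.114·140.144 − 75.216·-17.190 = 8456.283456
x = (-163.841963·140.144 − 75.216·1071.582413) / 8456.283456 = -12.246705
y = (51.114·1071.582413 − -163.841963·-17.190) / 8456.283456 = 6.144120
|P − Q| = √((-12.246705 − -4.754)² + (6.144120 − -45.394)²) = 52.079924

52.080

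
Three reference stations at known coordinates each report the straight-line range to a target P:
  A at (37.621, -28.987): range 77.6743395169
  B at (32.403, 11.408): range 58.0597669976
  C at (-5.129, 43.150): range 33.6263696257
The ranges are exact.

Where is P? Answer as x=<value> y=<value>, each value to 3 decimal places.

eq1: (x − 37.621)² + (y + 28.987)² = 77.6743395169²
eq2: (x − 32.403)² + (y − 11.408)² = 58.0597669976²
eq3: (x + 5.129)² + (y − 43.150)² = 33.6263696257²
eq1−eq2, eq1−eq3 (x²,y² cancel):
  -10.436·x + 80.790·y = 1586.877539
  -85.500·x + 144.274·y = 4535.213616
det = -10.436·144.274 − 80.790·-85.500 = 5401.901536
x = (1586.877539·144.274 − 80.790·4535.213616) / 5401.901536 = -25.445621
y = (-10.436·4535.213616 − 1586.877539·-85.500) / 5401.901536 = 16.355082

x=-25.446 y=16.355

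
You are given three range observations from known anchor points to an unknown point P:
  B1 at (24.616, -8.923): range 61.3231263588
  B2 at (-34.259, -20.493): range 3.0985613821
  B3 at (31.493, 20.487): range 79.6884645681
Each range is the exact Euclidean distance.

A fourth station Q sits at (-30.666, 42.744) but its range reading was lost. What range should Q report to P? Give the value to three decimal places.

eq1: (x − 24.616)² + (y + 8.923)² = 61.3231263588²
eq2: (x + 34.259)² + (y + 20.493)² = 3.0985613821²
eq3: (x − 31.493)² + (y − 20.487)² = 79.6884645681²
eq1−eq3, eq1−eq2 (x²,y² cancel):
  13.754·x + 58.820·y = -1863.766726
  -117.750·x − 23.140·y = 4658.999489
det = 13.754·-23.140 − 58.820·-117.750 = 6607.787440
x = (-1863.766726·-23.140 − 58.820·4658.999489) / 6607.787440 = -34.945856
y = (13.754·4658.999489 − -1863.766726·-117.750) / 6607.787440 = -23.514475
|P − Q| = √((-34.945856 − -30.666)² + (-23.514475 − 42.744)²) = 66.396556

66.397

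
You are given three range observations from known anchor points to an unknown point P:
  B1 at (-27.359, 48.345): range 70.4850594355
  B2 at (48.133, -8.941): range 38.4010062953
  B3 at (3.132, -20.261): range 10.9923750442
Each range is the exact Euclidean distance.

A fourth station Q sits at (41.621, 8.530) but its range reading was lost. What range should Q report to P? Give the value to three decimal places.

eq1: (x + 27.359)² + (y − 48.345)² = 70.4850594355²
eq2: (x − 48.133)² + (y + 8.941)² = 38.4010062953²
eq3: (x − 3.132)² + (y + 20.261)² = 10.9923750442²
eq1−eq3, eq1−eq2 (x²,y² cancel):
  60.982·x − 137.212·y = 2181.874934
  150.984·x − 114.572·y = 2804.479583
det = 60.982·-114.572 − -137.212·150.984 = 13729.986904
x = (2181.874934·-114.572 − -137.212·2804.479583) / 13729.986904 = 9.819855
y = (60.982·2804.479583 − 2181.874934·150.984) / 13729.986904 = -11.537187
|P − Q| = √((9.819855 − 41.621)² + (-11.537187 − 8.530)²) = 37.603256

37.603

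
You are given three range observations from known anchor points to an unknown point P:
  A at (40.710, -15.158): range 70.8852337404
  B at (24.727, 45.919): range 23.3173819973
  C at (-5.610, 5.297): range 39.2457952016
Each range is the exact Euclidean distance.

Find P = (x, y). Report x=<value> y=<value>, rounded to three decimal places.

eq1: (x − 40.710)² + (y + 15.158)² = 70.8852337404²
eq2: (x − 24.727)² + (y − 45.919)² = 23.3173819973²
eq3: (x + 5.610)² + (y − 5.297)² = 39.2457952016²
eq2−eq3, eq2−eq1 (x²,y² cancel):
  -60.674·x − 81.244·y = -3656.980919
  31.966·x − 122.154·y = -5313.926085
det = -60.674·-122.154 − -81.244·31.966 = 10008.617500
x = (-3656.980919·-122.154 − -81.244·-5313.926085) / 10008.617500 = 1.497733
y = (-60.674·-5313.926085 − -3656.980919·31.966) / 10008.617500 = 43.893795

x=1.498 y=43.894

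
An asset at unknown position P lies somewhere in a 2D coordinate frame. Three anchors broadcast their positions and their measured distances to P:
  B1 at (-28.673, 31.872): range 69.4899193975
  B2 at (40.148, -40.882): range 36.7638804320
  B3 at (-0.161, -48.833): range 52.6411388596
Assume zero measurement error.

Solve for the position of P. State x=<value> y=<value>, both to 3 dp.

eq1: (x + 28.673)² + (y − 31.872)² = 69.4899193975²
eq2: (x − 40.148)² + (y + 40.882)² = 36.7638804320²
eq3: (x + 0.161)² + (y + 48.833)² = 52.6411388596²
eq1−eq2, eq1−eq3 (x²,y² cancel):
  137.642·x − 145.508·y = 4922.500508
  57.024·x − 161.410·y = 2604.481894
det = 137.642·-161.410 − -145.508·57.024 = -13919.347028
x = (4922.500508·-161.410 − -145.508·2604.481894) / -13919.347028 = 29.855413
y = (137.642·2604.481894 − 4922.500508·57.024) / -13919.347028 = -5.588296

x=29.855 y=-5.588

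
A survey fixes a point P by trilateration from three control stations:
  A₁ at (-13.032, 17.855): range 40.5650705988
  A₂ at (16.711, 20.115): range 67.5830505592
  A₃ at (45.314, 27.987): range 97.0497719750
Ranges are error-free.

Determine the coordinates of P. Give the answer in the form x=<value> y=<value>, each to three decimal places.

x=-45.330 y=-6.689

eq1: (x + 13.032)² + (y − 17.855)² = 40.5650705988²
eq2: (x − 16.711)² + (y − 20.115)² = 67.5830505592²
eq3: (x − 45.314)² + (y − 27.987)² = 97.0497719750²
eq2−eq1, eq2−eq3 (x²,y² cancel):
  -59.486·x − 4.520·y = 2726.707073
  57.206·x + 15.744·y = -2698.429499
det = -59.486·15.744 − -4.520·57.206 = -677.976464
x = (2726.707073·15.744 − -4.520·-2698.429499) / -677.976464 = -45.329560
y = (-59.486·-2698.429499 − 2726.707073·57.206) / -677.976464 = -6.688687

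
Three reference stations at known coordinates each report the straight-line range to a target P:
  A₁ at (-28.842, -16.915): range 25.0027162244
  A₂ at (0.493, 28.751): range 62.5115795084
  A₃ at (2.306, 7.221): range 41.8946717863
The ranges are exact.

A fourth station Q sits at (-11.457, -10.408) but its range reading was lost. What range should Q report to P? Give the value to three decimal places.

22.598

eq1: (x + 28.842)² + (y + 16.915)² = 25.0027162244²
eq2: (x − 0.493)² + (y − 28.751)² = 62.5115795084²
eq3: (x − 2.306)² + (y − 7.221)² = 41.8946717863²
eq1−eq2, eq1−eq3 (x²,y² cancel):
  58.670·x + 91.332·y = -3573.676893
  62.296·x + 48.272·y = -2190.545417
det = 58.670·48.272 − 91.332·62.296 = -2857.500032
x = (-3573.676893·48.272 − 91.332·-2190.545417) / -2857.500032 = -9.644221
y = (58.670·-2190.545417 − -3573.676893·62.296) / -2857.500032 = -32.933150
|P − Q| = √((-9.644221 − -11.457)² + (-32.933150 − -10.408)²) = 22.597976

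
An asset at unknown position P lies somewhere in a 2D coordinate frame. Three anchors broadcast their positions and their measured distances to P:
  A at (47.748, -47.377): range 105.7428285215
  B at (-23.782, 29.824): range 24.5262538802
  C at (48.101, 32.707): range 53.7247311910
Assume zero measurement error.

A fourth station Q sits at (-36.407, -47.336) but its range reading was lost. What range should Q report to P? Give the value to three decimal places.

97.472

eq1: (x − 47.748)² + (y + 47.377)² = 105.7428285215²
eq2: (x + 23.782)² + (y − 29.824)² = 24.5262538802²
eq3: (x − 48.101)² + (y − 32.707)² = 53.7247311910²
eq1−eq3, eq1−eq2 (x²,y² cancel):
  0.706·x + 160.168·y = 7154.201459
  -143.060·x + 154.402·y = 7510.611521
det = 0.706·154.402 − 160.168·-143.060 = 23022.641892
x = (7154.201459·154.402 − 160.168·7510.611521) / 23022.641892 = -4.271300
y = (0.706·7510.611521 − 7154.201459·-143.060) / 23022.641892 = 44.685686
|P − Q| = √((-4.271300 − -36.407)² + (44.685686 − -47.336)²) = 97.471503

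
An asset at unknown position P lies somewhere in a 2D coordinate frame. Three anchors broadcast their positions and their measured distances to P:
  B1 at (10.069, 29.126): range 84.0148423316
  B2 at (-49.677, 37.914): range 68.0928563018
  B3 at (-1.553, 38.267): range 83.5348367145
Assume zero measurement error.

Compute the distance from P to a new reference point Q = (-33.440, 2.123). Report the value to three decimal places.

36.048

eq1: (x − 10.069)² + (y − 29.126)² = 84.0148423316²
eq2: (x + 49.677)² + (y − 37.914)² = 68.0928563018²
eq3: (x + 1.553)² + (y − 38.267)² = 83.5348367145²
eq2−eq1, eq2−eq3 (x²,y² cancel):
  119.492·x − 17.576·y = -5377.423741
  96.248·x + 0.706·y = -4779.932493
det = 119.492·0.706 − -17.576·96.248 = 1776.016200
x = (-5377.423741·0.706 − -17.576·-4779.932493) / 1776.016200 = -49.441303
y = (119.492·-4779.932493 − -5377.423741·96.248) / 1776.016200 = -30.178448
|P − Q| = √((-49.441303 − -33.440)² + (-30.178448 − 2.123)²) = 36.047542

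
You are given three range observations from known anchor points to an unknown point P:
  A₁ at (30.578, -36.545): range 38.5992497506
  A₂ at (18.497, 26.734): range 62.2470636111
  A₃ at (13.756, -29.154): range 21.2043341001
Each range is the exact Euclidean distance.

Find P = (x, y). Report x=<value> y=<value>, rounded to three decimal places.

x=-7.437 y=-29.853

eq1: (x − 30.578)² + (y + 36.545)² = 38.5992497506²
eq2: (x − 18.497)² + (y − 26.734)² = 62.2470636111²
eq3: (x − 13.756)² + (y + 29.154)² = 21.2043341001²
eq1−eq2, eq1−eq3 (x²,y² cancel):
  -24.162·x + 126.558·y = -3598.500191
  -33.644·x + 14.782·y = -191.089560
det = -24.162·14.782 − 126.558·-33.644 = 3900.754668
x = (-3598.500191·14.782 − 126.558·-191.089560) / 3900.754668 = -7.436796
y = (-24.162·-191.089560 − -3598.500191·-33.644) / 3900.754668 = -29.853412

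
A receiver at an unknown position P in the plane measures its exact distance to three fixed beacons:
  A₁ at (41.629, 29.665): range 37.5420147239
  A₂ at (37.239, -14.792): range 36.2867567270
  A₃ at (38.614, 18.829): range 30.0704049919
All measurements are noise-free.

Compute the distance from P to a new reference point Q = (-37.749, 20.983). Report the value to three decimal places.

49.253

eq1: (x − 41.629)² + (y − 29.665)² = 37.5420147239²
eq2: (x − 37.239)² + (y + 14.792)² = 36.2867567270²
eq3: (x − 38.614)² + (y − 18.829)² = 30.0704049919²
eq2−eq1, eq2−eq3 (x²,y² cancel):
  8.780·x + 88.914·y = 914.765325
  2.750·x + 67.242·y = 652.525309
det = 8.780·67.242 − 88.914·2.750 = 345.871260
x = (914.765325·67.242 − 88.914·652.525309) / 345.871260 = 10.096284
y = (8.780·652.525309 − 914.765325·2.750) / 345.871260 = 9.291225
|P − Q| = √((10.096284 − -37.749)² + (9.291225 − 20.983)²) = 49.253110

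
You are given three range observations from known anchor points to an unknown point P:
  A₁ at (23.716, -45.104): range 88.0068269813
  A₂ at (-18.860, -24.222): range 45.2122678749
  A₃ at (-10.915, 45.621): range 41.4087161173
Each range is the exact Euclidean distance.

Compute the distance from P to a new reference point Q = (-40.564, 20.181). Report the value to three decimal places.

4.377

eq1: (x − 23.716)² + (y + 45.104)² = 88.0068269813²
eq2: (x + 18.860)² + (y + 24.222)² = 45.2122678749²
eq3: (x + 10.915)² + (y − 45.621)² = 41.4087161173²
eq3−eq2, eq3−eq1 (x²,y² cancel):
  -15.890·x − 139.686·y = -1587.475378
  69.262·x − 181.450·y = -5634.113219
det = -15.890·-181.450 − -139.686·69.262 = 12558.172232
x = (-1587.475378·-181.450 − -139.686·-5634.113219) / 12558.172232 = -39.731843
y = (-15.890·-5634.113219 − -1587.475378·69.262) / 12558.172232 = 15.884300
|P − Q| = √((-39.731843 − -40.564)² + (15.884300 − 20.181)²) = 4.376541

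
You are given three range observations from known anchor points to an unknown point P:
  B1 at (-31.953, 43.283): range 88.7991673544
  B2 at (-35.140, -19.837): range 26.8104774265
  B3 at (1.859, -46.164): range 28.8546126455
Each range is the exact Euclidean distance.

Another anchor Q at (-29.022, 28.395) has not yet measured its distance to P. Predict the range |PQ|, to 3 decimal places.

eq1: (x + 31.953)² + (y − 43.283)² = 88.7991673544²
eq2: (x + 35.140)² + (y + 19.837)² = 26.8104774265²
eq3: (x − 1.859)² + (y + 46.164)² = 28.8546126455²
eq2−eq3, eq2−eq1 (x²,y² cancel):
  73.998·x − 52.654·y = 392.457637
  6.374·x + 126.240·y = -5900.404294
det = 73.998·126.240 − -52.654·6.374 = 9677.124116
x = (392.457637·126.240 − -52.654·-5900.404294) / 9677.124116 = -26.984880
y = (73.998·-5900.404294 − 392.457637·6.374) / 9677.124116 = -45.377081
|P − Q| = √((-26.984880 − -29.022)² + (-45.377081 − 28.395)²) = 73.800202

73.800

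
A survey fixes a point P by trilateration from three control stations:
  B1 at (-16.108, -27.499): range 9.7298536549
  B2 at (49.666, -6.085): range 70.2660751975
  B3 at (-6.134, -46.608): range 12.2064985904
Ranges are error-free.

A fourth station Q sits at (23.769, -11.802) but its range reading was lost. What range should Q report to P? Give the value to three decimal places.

eq1: (x + 16.108)² + (y + 27.499)² = 9.7298536549²
eq2: (x − 49.666)² + (y + 6.085)² = 70.2660751975²
eq3: (x + 6.134)² + (y + 46.608)² = 12.2064985904²
eq1−eq3, eq1−eq2 (x²,y² cancel):
  19.948·x − 38.218·y = 1139.940399
  131.548·x + 42.828·y = -3354.575156
det = 19.948·42.828 − -38.218·131.548 = 5881.834408
x = (1139.940399·42.828 − -38.218·-3354.575156) / 5881.834408 = -13.496433
y = (19.948·-3354.575156 − 1139.940399·131.548) / 5881.834408 = -36.871821
|P − Q| = √((-13.496433 − 23.769)² + (-36.871821 − -11.802)²) = 44.913344

44.913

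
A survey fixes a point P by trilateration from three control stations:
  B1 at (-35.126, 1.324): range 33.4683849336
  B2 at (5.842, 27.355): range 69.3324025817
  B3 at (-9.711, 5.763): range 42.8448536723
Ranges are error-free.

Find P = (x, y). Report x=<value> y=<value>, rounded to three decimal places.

x=-30.323 y=-31.798

eq1: (x + 35.126)² + (y − 1.324)² = 33.4683849336²
eq2: (x − 5.842)² + (y − 27.355)² = 69.3324025817²
eq3: (x + 9.711)² + (y − 5.763)² = 42.8448536723²
eq2−eq3, eq2−eq1 (x²,y² cancel):
  -31.106·x − 43.184·y = 2316.391263
  -81.936·x − 52.062·y = 4140.013121
det = -31.106·-52.062 − -43.184·-81.936 = -1918.883652
x = (2316.391263·-52.062 − -43.184·4140.013121) / -1918.883652 = -30.323029
y = (-31.106·4140.013121 − 2316.391263·-81.936) / -1918.883652 = -31.797960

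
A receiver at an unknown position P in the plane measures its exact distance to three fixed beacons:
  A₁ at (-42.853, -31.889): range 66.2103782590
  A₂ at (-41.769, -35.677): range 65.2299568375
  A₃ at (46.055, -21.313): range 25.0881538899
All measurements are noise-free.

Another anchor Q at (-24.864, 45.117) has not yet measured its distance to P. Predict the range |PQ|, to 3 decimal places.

90.953

eq1: (x + 42.853)² + (y + 31.889)² = 66.2103782590²
eq2: (x + 41.769)² + (y + 35.677)² = 65.2299568375²
eq3: (x − 46.055)² + (y + 21.313)² = 25.0881538899²
eq1−eq3, eq1−eq2 (x²,y² cancel):
  177.816·x + 21.152·y = 3476.417788
  2.168·x − 7.576·y = 293.076680
det = 177.816·-7.576 − 21.152·2.168 = -1392.991552
x = (3476.417788·-7.576 − 21.152·293.076680) / -1392.991552 = 23.357284
y = (177.816·293.076680 − 3476.417788·2.168) / -1392.991552 = -32.000804
|P − Q| = √((23.357284 − -24.864)² + (-32.000804 − 45.117)²) = 90.952998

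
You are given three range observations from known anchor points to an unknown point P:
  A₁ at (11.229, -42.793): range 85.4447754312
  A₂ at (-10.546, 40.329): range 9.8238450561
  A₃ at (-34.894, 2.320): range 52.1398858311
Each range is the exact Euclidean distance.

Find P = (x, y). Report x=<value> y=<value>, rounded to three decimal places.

x=-0.832 y=41.796

eq1: (x − 11.229)² + (y + 42.793)² = 85.4447754312²
eq2: (x + 10.546)² + (y − 40.329)² = 9.8238450561²
eq3: (x + 34.894)² + (y − 2.320)² = 52.1398858311²
eq2−eq3, eq2−eq1 (x²,y² cancel):
  -48.696·x − 76.018·y = -3136.732484
  43.550·x − 166.244·y = -6984.616784
det = -48.696·-166.244 − -76.018·43.550 = 11406.001724
x = (-3136.732484·-166.244 − -76.018·-6984.616784) / 11406.001724 = -0.832338
y = (-48.696·-6984.616784 − -3136.732484·43.550) / 11406.001724 = 41.796206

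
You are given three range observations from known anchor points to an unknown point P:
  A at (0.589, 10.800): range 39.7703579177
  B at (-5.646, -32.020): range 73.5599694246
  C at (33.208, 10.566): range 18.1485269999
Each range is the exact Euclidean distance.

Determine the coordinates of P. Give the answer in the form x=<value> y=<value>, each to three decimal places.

eq1: (x − 0.589)² + (y − 10.800)² = 39.7703579177²
eq2: (x + 5.646)² + (y + 32.020)² = 73.5599694246²
eq3: (x − 33.208)² + (y − 10.566)² = 18.1485269999²
eq3−eq2, eq3−eq1 (x²,y² cancel):
  -77.708·x − 85.172·y = -5238.953973
  -65.238·x + 0.468·y = -2349.737036
det = -77.708·0.468 − -85.172·-65.238 = -5592.818280
x = (-5238.953973·0.468 − -85.172·-2349.737036) / -5592.818280 = 36.222102
y = (-77.708·-2349.737036 − -5238.953973·-65.238) / -5592.818280 = 28.462486

x=36.222 y=28.462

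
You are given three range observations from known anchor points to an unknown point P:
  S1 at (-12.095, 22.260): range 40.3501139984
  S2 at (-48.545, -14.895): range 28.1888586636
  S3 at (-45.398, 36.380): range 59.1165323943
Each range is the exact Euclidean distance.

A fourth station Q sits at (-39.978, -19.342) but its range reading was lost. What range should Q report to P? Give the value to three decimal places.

19.642

eq1: (x + 12.095)² + (y − 22.260)² = 40.3501139984²
eq2: (x + 48.545)² + (y + 14.895)² = 28.1888586636²
eq3: (x + 45.398)² + (y − 36.380)² = 59.1165323943²
eq2−eq1, eq2−eq3 (x²,y² cancel):
  72.900·x + 74.310·y = -2770.201372
  6.294·x + 102.550·y = -1894.147896
det = 72.900·102.550 − 74.310·6.294 = 7008.187860
x = (-2770.201372·102.550 − 74.310·-1894.147896) / 7008.187860 = -20.451795
y = (72.900·-1894.147896 − -2770.201372·6.294) / 7008.187860 = -17.215254
|P − Q| = √((-20.451795 − -39.978)² + (-17.215254 − -19.342)²) = 19.641684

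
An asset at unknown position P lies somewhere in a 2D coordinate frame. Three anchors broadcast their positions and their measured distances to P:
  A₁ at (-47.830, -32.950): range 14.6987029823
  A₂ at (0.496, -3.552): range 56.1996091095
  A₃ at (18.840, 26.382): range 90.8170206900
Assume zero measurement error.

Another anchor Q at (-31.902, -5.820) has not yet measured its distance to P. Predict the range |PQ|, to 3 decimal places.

eq1: (x + 47.830)² + (y + 32.950)² = 14.6987029823²
eq2: (x − 0.496)² + (y + 3.552)² = 56.1996091095²
eq3: (x − 18.840)² + (y − 26.382)² = 90.8170206900²
eq3−eq1, eq3−eq2 (x²,y² cancel):
  -133.340·x − 118.664·y = 10354.135254
  -36.688·x − 59.868·y = 4051.242379
det = -133.340·-59.868 − -118.664·-36.688 = 3629.254288
x = (10354.135254·-59.868 − -118.664·4051.242379) / 3629.254288 = -38.339761
y = (-133.340·4051.242379 − 10354.135254·-36.688) / 3629.254288 = -44.174404
|P − Q| = √((-38.339761 − -31.902)² + (-44.174404 − -5.820)²) = 38.890938

38.891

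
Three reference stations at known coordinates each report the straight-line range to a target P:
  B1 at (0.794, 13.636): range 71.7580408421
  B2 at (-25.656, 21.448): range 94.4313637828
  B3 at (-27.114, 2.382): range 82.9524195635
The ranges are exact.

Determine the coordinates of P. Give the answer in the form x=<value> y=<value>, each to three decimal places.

x=39.870 y=-46.550

eq1: (x − 0.794)² + (y − 13.636)² = 71.7580408421²
eq2: (x + 25.656)² + (y − 21.448)² = 94.4313637828²
eq3: (x + 27.114)² + (y − 2.382)² = 82.9524195635²
eq2−eq3, eq2−eq1 (x²,y² cancel):
  -2.916·x − 38.132·y = 1658.774434
  52.900·x − 15.624·y = 2836.389932
det = -2.916·-15.624 − -38.132·52.900 = 2062.742384
x = (1658.774434·-15.624 − -38.132·2836.389932) / 2062.742384 = 39.869511
y = (-2.916·2836.389932 − 1658.774434·52.900) / 2062.742384 = -46.549720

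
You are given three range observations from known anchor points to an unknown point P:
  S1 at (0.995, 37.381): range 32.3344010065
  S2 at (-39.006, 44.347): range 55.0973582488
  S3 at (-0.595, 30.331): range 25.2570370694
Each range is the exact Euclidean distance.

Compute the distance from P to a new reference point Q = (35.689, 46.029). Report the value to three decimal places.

54.560

eq1: (x − 0.995)² + (y − 37.381)² = 32.3344010065²
eq2: (x + 39.006)² + (y − 44.347)² = 55.0973582488²
eq3: (x + 0.595)² + (y − 30.331)² = 25.2570370694²
eq2−eq1, eq2−eq3 (x²,y² cancel):
  80.002·x − 13.932·y = -99.589861
  76.822·x − 28.032·y = -169.999895
det = 80.002·-28.032 − -13.932·76.822 = -1172.331960
x = (-99.589861·-28.032 − -13.932·-169.999895) / -1172.331960 = -0.361045
y = (80.002·-169.999895 − -99.589861·76.822) / -1172.331960 = 5.075047
|P − Q| = √((-0.361045 − 35.689)² + (5.075047 − 46.029)²) = 54.560352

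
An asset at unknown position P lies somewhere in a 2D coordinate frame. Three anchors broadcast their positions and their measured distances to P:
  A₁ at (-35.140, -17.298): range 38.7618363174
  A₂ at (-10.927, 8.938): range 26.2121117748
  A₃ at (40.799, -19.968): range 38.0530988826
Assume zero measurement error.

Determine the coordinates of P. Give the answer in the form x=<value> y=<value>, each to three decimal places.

eq1: (x + 35.140)² + (y + 17.298)² = 38.7618363174²
eq2: (x + 10.927)² + (y − 8.938)² = 26.2121117748²
eq3: (x − 40.799)² + (y + 19.968)² = 38.0530988826²
eq3−eq2, eq3−eq1 (x²,y² cancel):
  -103.452·x + 57.812·y = -1103.028721
  -151.878·x + 5.340·y = -583.680641
det = -103.452·5.340 − 57.812·-151.878 = 8227.937256
x = (-1103.028721·5.340 − 57.812·-583.680641) / 8227.937256 = 3.385244
y = (-103.452·-583.680641 − -1103.028721·-151.878) / 8227.937256 = -13.021838

x=3.385 y=-13.022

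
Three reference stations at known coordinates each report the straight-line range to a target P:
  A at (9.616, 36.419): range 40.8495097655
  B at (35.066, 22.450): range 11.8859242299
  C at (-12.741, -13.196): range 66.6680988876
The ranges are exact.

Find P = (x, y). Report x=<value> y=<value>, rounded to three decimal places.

eq1: (x − 9.616)² + (y − 36.419)² = 40.8495097655²
eq2: (x − 35.066)² + (y − 22.450)² = 11.8859242299²
eq3: (x + 12.741)² + (y + 13.196)² = 66.6680988876²
eq3−eq2, eq3−eq1 (x²,y² cancel):
  95.614·x + 71.292·y = 5700.519573
  44.714·x + 99.230·y = 3858.296481
det = 95.614·99.230 − 71.292·44.714 = 6300.026732
x = (5700.519573·99.230 − 71.292·3858.296481) / 6300.026732 = 46.126294
y = (95.614·3858.296481 − 5700.519573·44.714) / 6300.026732 = 18.097404

x=46.126 y=18.097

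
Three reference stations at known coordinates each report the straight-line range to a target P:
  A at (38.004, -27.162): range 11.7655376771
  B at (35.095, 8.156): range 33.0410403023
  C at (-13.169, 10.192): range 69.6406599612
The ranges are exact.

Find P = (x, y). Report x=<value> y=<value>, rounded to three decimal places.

x=48.580 y=-22.008

eq1: (x − 38.004)² + (y + 27.162)² = 11.7655376771²
eq2: (x − 35.095)² + (y − 8.156)² = 33.0410403023²
eq3: (x + 13.169)² + (y − 10.192)² = 69.6406599612²
eq1−eq2, eq1−eq3 (x²,y² cancel):
  -5.818·x + 70.636·y = -1837.181366
  -102.346·x + 74.708·y = -6616.172478
det = -5.818·74.708 − 70.636·-102.346 = 6794.660912
x = (-1837.181366·74.708 − 70.636·-6616.172478) / 6794.660912 = 48.580469
y = (-5.818·-6616.172478 − -1837.181366·-102.346) / 6794.660912 = -22.007761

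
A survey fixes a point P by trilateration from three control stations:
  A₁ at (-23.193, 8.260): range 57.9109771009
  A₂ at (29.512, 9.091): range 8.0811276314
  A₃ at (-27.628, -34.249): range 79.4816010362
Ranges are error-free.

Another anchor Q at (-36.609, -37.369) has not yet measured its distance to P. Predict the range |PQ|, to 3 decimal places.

88.490

eq1: (x + 23.193)² + (y − 8.260)² = 57.9109771009²
eq2: (x − 29.512)² + (y − 9.091)² = 8.0811276314²
eq3: (x + 27.628)² + (y + 34.249)² = 79.4816010362²
eq1−eq3, eq1−eq2 (x²,y² cancel):
  -8.870·x − 85.018·y = -1633.486098
  105.410·x + 1.662·y = 3635.838221
det = -8.870·1.662 − -85.018·105.410 = 8947.005440
x = (-1633.486098·1.662 − -85.018·3635.838221) / 8947.005440 = 34.245742
y = (-8.870·3635.838221 − -1633.486098·105.410) / 8947.005440 = 15.640527
|P − Q| = √((34.245742 − -36.609)² + (15.640527 − -37.369)²) = 88.489573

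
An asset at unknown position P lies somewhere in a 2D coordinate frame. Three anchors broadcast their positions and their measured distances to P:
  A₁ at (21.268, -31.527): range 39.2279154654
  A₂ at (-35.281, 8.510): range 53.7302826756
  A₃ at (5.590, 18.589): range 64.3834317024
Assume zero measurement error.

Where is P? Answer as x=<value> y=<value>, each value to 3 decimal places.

eq1: (x − 21.268)² + (y + 31.527)² = 39.2279154654²
eq2: (x + 35.281)² + (y − 8.510)² = 53.7302826756²
eq3: (x − 5.590)² + (y − 18.589)² = 64.3834317024²
eq3−eq1, eq3−eq2 (x²,y² cancel):
  31.356·x − 100.232·y = 3675.877458
  -81.742·x − 20.158·y = 2198.653041
det = 31.356·-20.158 − -100.232·-81.742 = -8825.238392
x = (3675.877458·-20.158 − -100.232·2198.653041) / -8825.238392 = -16.574856
y = (31.356·2198.653041 − 3675.877458·-81.742) / -8825.238392 = -41.858874

x=-16.575 y=-41.859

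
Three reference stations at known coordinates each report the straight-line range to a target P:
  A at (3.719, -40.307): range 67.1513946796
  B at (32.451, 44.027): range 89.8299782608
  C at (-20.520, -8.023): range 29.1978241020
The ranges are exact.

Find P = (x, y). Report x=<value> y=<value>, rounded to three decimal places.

x=-47.515 y=3.102

eq1: (x − 3.719)² + (y + 40.307)² = 67.1513946796²
eq2: (x − 32.451)² + (y − 44.027)² = 89.8299782608²
eq3: (x + 20.520)² + (y + 8.023)² = 29.1978241020²
eq2−eq3, eq2−eq1 (x²,y² cancel):
  -105.942·x − 104.100·y = 4710.906861
  -57.464·x − 168.668·y = 2207.156267
det = -105.942·-168.668 − -104.100·-57.464 = 11887.022856
x = (4710.906861·-168.668 − -104.100·2207.156267) / 11887.022856 = -47.515200
y = (-105.942·2207.156267 − 4710.906861·-57.464) / 11887.022856 = 3.102291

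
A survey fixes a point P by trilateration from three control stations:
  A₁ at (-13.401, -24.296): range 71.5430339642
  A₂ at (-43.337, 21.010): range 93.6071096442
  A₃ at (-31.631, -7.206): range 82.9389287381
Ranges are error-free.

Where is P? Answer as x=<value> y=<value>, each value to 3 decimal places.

x=49.578 y=9.646

eq1: (x + 13.401)² + (y + 24.296)² = 71.5430339642²
eq2: (x + 43.337)² + (y − 21.010)² = 93.6071096442²
eq3: (x + 31.631)² + (y + 7.206)² = 82.9389287381²
eq2−eq1, eq2−eq3 (x²,y² cancel):
  59.872·x − 90.612·y = 2094.252015
  23.412·x − 56.432·y = 616.356004
det = 59.872·-56.432 − -90.612·23.412 = -1257.288560
x = (2094.252015·-56.432 − -90.612·616.356004) / -1257.288560 = 49.577783
y = (59.872·616.356004 − 2094.252015·23.412) / -1257.288560 = 9.646283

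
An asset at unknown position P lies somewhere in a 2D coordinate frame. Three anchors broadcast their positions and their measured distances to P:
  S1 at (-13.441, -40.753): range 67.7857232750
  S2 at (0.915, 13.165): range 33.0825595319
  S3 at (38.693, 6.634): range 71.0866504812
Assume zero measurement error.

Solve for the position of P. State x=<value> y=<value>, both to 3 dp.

eq1: (x + 13.441)² + (y + 40.753)² = 67.7857232750²
eq2: (x − 0.915)² + (y − 13.165)² = 33.0825595319²
eq3: (x − 38.693)² + (y − 6.634)² = 71.0866504812²
eq2−eq1, eq2−eq3 (x²,y² cancel):
  -28.712·x − 107.836·y = -1833.135495
  75.556·x − 13.062·y = -2591.852376
det = -28.712·-13.062 − -107.836·75.556 = 8522.692960
x = (-1833.135495·-13.062 − -107.836·-2591.852376) / 8522.692960 = -29.984722
y = (-28.712·-2591.852376 − -1833.135495·75.556) / 8522.692960 = 24.982908

x=-29.985 y=24.983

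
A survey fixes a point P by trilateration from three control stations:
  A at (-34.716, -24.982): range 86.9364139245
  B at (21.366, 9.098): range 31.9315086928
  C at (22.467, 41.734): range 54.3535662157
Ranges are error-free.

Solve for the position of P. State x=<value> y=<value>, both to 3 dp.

eq1: (x + 34.716)² + (y + 24.982)² = 86.9364139245²
eq2: (x − 21.366)² + (y − 9.098)² = 31.9315086928²
eq3: (x − 22.467)² + (y − 41.734)² = 54.3535662157²
eq2−eq3, eq2−eq1 (x²,y² cancel):
  2.202·x + 65.272·y = -227.475628
  -112.164·x − 68.160·y = -5248.297399
det = 2.202·-68.160 − 65.272·-112.164 = 7171.080288
x = (-227.475628·-68.160 − 65.272·-5248.297399) / 7171.080288 = 49.932729
y = (2.202·-5248.297399 − -227.475628·-112.164) / 7171.080288 = -5.169560

x=49.933 y=-5.170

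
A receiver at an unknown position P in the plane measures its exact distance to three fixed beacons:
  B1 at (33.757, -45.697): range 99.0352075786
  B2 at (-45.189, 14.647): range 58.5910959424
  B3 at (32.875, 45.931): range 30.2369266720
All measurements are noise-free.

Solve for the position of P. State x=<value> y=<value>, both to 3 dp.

eq1: (x − 33.757)² + (y + 45.697)² = 99.0352075786²
eq2: (x + 45.189)² + (y − 14.647)² = 58.5910959424²
eq3: (x − 32.875)² + (y − 45.931)² = 30.2369266720²
eq1−eq3, eq1−eq2 (x²,y² cancel):
  -1.764·x + 183.256·y = 8856.372134
  -157.892·x + 120.688·y = 5403.885288
det = -1.764·120.688 − 183.256·-157.892 = 28721.762720
x = (8856.372134·120.688 − 183.256·5403.885288) / 28721.762720 = 2.735328
y = (-1.764·5403.885288 − 8856.372134·-157.892) / 28721.762720 = 48.354200

x=2.735 y=48.354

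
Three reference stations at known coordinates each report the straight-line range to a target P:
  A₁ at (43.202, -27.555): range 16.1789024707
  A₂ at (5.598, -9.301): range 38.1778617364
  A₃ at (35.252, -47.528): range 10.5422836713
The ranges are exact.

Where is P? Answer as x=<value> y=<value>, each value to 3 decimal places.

eq1: (x − 43.202)² + (y + 27.555)² = 16.1789024707²
eq2: (x − 5.598)² + (y + 9.301)² = 38.1778617364²
eq3: (x − 35.252)² + (y + 47.528)² = 10.5422836713²
eq2−eq1, eq2−eq3 (x²,y² cancel):
  75.208·x − 36.508·y = 3703.636866
  59.308·x − 76.454·y = 4730.177465
det = 75.208·-76.454 − -36.508·59.308 = -3584.735968
x = (3703.636866·-76.454 − -36.508·4730.177465) / -3584.735968 = 30.816366
y = (75.208·4730.177465 − 3703.636866·59.308) / -3584.735968 = -37.964272

x=30.816 y=-37.964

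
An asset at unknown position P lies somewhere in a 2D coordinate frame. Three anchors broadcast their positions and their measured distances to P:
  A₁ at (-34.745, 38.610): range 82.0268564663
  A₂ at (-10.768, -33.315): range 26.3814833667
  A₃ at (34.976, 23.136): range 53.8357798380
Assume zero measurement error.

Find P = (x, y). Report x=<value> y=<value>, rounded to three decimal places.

eq1: (x + 34.745)² + (y − 38.610)² = 82.0268564663²
eq2: (x + 10.768)² + (y + 33.315)² = 26.3814833667²
eq3: (x − 34.976)² + (y − 23.136)² = 53.8357798380²
eq3−eq1, eq3−eq2 (x²,y² cancel):
  -139.442·x + 30.948·y = -2890.761938
  -91.488·x − 112.902·y = 1669.552503
det = -139.442·-112.902 − 30.948·-91.488 = 18574.651308
x = (-2890.761938·-112.902 − 30.948·1669.552503) / 18574.651308 = 14.789160
y = (-139.442·1669.552503 − -2890.761938·-91.488) / 18574.651308 = -26.771742

x=14.789 y=-26.772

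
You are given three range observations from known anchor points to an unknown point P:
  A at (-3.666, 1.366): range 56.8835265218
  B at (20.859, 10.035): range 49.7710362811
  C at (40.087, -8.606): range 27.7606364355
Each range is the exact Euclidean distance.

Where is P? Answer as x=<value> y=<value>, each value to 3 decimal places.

x=38.923 y=-36.342

eq1: (x + 3.666)² + (y − 1.366)² = 56.8835265218²
eq2: (x − 20.859)² + (y − 10.035)² = 49.7710362811²
eq3: (x − 40.087)² + (y + 8.606)² = 27.7606364355²
eq2−eq3, eq2−eq1 (x²,y² cancel):
  38.456·x − 37.282·y = 2851.734816
  -49.050·x − 17.338·y = -1279.073131
det = 38.456·-17.338 − -37.282·-49.050 = -2495.432228
x = (2851.734816·-17.338 − -37.282·-1279.073131) / -2495.432228 = 38.923030
y = (38.456·-1279.073131 − 2851.734816·-49.050) / -2495.432228 = -36.342224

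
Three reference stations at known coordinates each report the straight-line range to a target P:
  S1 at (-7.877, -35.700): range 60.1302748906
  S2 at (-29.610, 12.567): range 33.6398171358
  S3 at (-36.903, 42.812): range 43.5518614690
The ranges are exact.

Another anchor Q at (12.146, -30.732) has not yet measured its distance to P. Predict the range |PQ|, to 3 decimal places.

eq1: (x + 7.877)² + (y + 35.700)² = 60.1302748906²
eq2: (x + 29.610)² + (y − 12.567)² = 33.6398171358²
eq3: (x + 36.903)² + (y − 42.812)² = 43.5518614690²
eq2−eq1, eq2−eq3 (x²,y² cancel):
  43.466·x − 96.534·y = -2182.157121
  -14.586·x + 60.490·y = 1394.889824
det = 43.466·60.490 − -96.534·-14.586 = 1221.213416
x = (-2182.157121·60.490 − -96.534·1394.889824) / 1221.213416 = 2.174567
y = (43.466·1394.889824 − -2182.157121·-14.586) / 1221.213416 = 23.584197
|P − Q| = √((2.174567 − 12.146)² + (23.584197 − -30.732)²) = 55.223896

55.224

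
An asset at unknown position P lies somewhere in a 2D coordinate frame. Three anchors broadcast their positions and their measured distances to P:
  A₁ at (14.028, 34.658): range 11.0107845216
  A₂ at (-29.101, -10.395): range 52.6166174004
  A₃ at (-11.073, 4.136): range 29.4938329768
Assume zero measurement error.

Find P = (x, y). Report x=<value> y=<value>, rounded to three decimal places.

x=10.527 y=24.218

eq1: (x − 14.028)² + (y − 34.658)² = 11.0107845216²
eq2: (x + 29.101)² + (y + 10.395)² = 52.6166174004²
eq3: (x + 11.073)² + (y − 4.136)² = 29.4938329768²
eq2−eq1, eq2−eq3 (x²,y² cancel):
  86.258·x + 90.106·y = 3090.308573
  36.056·x + 29.062·y = 1083.415842
det = 86.258·29.062 − 90.106·36.056 = -742.031940
x = (3090.308573·29.062 − 90.106·1083.415842) / -742.031940 = 10.527472
y = (86.258·1083.415842 − 3090.308573·36.056) / -742.031940 = 24.218475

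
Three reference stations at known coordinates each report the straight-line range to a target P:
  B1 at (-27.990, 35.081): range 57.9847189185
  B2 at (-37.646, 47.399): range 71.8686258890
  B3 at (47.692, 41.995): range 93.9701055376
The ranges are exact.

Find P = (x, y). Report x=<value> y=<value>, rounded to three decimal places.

x=-20.704 y=-22.444

eq1: (x + 27.990)² + (y − 35.081)² = 57.9847189185²
eq2: (x + 37.646)² + (y − 47.399)² = 71.8686258890²
eq3: (x − 47.692)² + (y − 41.995)² = 93.9701055376²
eq1−eq3, eq1−eq2 (x²,y² cancel):
  151.364·x + 13.828·y = -3444.162879
  -19.312·x + 24.636·y = -153.101903
det = 151.364·24.636 − 13.828·-19.312 = 3996.049840
x = (-3444.162879·24.636 − 13.828·-153.101903) / 3996.049840 = -20.703772
y = (151.364·-153.101903 − -3444.162879·-19.312) / 3996.049840 = -22.444112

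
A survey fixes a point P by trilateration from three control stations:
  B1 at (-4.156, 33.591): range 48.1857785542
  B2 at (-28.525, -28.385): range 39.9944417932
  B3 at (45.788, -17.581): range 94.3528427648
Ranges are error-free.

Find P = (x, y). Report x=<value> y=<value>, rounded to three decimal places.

eq1: (x + 4.156)² + (y − 33.591)² = 48.1857785542²
eq2: (x + 28.525)² + (y + 28.385)² = 39.9944417932²
eq3: (x − 45.788)² + (y + 17.581)² = 94.3528427648²
eq2−eq1, eq2−eq3 (x²,y² cancel):
  48.738·x + 123.952·y = -1196.070114
  148.626·x + 21.608·y = -6516.654908
det = 48.738·21.608 − 123.952·148.626 = -17369.359248
x = (-1196.070114·21.608 − 123.952·-6516.654908) / -17369.359248 = -45.016498
y = (48.738·-6516.654908 − -1196.070114·148.626) / -17369.359248 = 8.051052

x=-45.016 y=8.051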